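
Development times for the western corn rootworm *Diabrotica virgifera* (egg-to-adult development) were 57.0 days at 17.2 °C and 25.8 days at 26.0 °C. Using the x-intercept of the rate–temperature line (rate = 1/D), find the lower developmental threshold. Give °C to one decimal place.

Linear rate model ⇒ the product D·(T − T_b) is constant across temperatures.
57.0·(17.2 − T_b) = 25.8·(26.0 − T_b)
T_b = (57.0·17.2 − 25.8·26.0) / (57.0 − 25.8) = 309.60 / 31.2 = 9.923 °C ≈ 9.9 °C.

9.9 °C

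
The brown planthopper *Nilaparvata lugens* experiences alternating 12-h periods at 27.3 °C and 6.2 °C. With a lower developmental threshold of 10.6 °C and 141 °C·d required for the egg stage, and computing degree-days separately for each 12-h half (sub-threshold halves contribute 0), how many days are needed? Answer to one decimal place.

16.9 days

Day half: max(0, 27.3 − 10.6) × 0.5 = 16.7 × 0.5 = 8.35 DD.
Night half: max(0, 6.2 − 10.6) × 0.5 = 0.0 × 0.5 = 0.00 DD.
Per 24 h: 8.35 DD/day.
Duration = 141 / 8.35 = 16.886 ≈ 16.9 days.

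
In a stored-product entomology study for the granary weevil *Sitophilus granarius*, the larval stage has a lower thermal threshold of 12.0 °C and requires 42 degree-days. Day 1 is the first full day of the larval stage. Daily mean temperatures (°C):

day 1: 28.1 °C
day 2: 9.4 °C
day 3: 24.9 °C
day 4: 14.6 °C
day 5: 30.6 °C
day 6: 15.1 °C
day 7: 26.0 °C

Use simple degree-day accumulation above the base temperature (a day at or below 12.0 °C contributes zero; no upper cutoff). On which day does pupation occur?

Daily DD above 12.0 °C: 16.1, 0.0, 12.9, 2.6, 18.6, 3.1, 14.0.
Cumulative: 16.1, 16.1, 29.0, 31.6, 50.2, 53.3, 67.3.
The total first reaches 42 DD on day 5.

day 5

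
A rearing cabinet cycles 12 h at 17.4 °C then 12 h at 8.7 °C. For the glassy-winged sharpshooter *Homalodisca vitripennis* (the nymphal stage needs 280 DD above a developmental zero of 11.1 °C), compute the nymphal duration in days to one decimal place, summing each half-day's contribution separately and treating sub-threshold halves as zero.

88.9 days

Day half: max(0, 17.4 − 11.1) × 0.5 = 6.3 × 0.5 = 3.15 DD.
Night half: max(0, 8.7 − 11.1) × 0.5 = 0.0 × 0.5 = 0.00 DD.
Per 24 h: 3.15 DD/day.
Duration = 280 / 3.15 = 88.889 ≈ 88.9 days.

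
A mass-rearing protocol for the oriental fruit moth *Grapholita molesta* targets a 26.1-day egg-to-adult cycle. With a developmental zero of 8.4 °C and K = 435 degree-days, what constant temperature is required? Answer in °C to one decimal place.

Required daily accumulation = 435 / 26.1 = 16.667 DD/day.
T = T_base + 16.667 = 8.4 + 16.667 = 25.067 ≈ 25.1 °C.

25.1 °C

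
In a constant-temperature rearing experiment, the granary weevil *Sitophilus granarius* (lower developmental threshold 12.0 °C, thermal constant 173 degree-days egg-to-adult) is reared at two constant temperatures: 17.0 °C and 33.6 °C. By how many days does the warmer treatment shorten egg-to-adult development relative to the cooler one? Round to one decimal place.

26.6 days

At 17.0 °C: 173 / (17.0 − 12.0) = 173 / 5.0 = 34.600 d.
At 33.6 °C: 173 / (33.6 − 12.0) = 173 / 21.6 = 8.009 d.
Difference = |34.600 − 8.009| = 26.591 ≈ 26.6 days.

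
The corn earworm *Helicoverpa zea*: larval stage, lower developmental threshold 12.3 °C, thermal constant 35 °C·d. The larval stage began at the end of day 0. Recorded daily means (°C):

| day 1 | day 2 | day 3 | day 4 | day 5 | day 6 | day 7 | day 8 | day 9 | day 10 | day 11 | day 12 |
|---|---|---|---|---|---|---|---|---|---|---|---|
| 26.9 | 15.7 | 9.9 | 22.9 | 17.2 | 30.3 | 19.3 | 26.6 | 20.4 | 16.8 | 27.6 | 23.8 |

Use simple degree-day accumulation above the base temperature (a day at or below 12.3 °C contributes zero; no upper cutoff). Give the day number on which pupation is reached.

Daily DD above 12.3 °C: 14.6, 3.4, 0.0, 10.6, 4.9, 18.0, 7.0, 14.3, 8.1, 4.5, 15.3, 11.5.
Cumulative: 14.6, 18.0, 18.0, 28.6, 33.5, 51.5, 58.5, 72.8, 80.9, 85.4, 100.7, 112.2.
The total first reaches 35 DD on day 6.

day 6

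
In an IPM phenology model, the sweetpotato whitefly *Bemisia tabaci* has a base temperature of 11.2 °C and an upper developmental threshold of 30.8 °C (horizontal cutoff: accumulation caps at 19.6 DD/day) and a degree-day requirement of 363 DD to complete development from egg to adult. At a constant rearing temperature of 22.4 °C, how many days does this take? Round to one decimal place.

32.4 days

Daily accumulation = 22.4 − 11.2 = 11.2 DD/day.
Duration = 363 / 11.2 = 32.411 ≈ 32.4 days.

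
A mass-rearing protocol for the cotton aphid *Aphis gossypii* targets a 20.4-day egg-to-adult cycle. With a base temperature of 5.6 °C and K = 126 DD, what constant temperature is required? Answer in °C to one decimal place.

11.8 °C

Required daily accumulation = 126 / 20.4 = 6.176 DD/day.
T = T_base + 6.176 = 5.6 + 6.176 = 11.776 ≈ 11.8 °C.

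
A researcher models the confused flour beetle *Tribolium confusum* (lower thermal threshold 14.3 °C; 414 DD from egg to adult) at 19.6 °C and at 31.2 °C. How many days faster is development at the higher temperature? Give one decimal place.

53.6 days

At 19.6 °C: 414 / (19.6 − 14.3) = 414 / 5.3 = 78.113 d.
At 31.2 °C: 414 / (31.2 − 14.3) = 414 / 16.9 = 24.497 d.
Difference = |78.113 − 24.497| = 53.616 ≈ 53.6 days.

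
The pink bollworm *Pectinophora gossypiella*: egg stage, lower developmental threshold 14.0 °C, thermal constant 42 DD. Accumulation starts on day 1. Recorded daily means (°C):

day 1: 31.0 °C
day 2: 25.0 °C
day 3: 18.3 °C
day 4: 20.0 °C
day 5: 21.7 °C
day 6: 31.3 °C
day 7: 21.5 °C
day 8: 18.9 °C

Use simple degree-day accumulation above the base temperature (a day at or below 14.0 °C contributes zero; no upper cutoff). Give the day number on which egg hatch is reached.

Daily DD above 14.0 °C: 17.0, 11.0, 4.3, 6.0, 7.7, 17.3, 7.5, 4.9.
Cumulative: 17.0, 28.0, 32.3, 38.3, 46.0, 63.3, 70.8, 75.7.
The total first reaches 42 DD on day 5.

day 5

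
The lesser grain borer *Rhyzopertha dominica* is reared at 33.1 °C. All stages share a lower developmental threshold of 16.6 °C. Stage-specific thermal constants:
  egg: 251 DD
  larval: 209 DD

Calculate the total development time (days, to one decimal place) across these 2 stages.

Daily accumulation at 33.1 °C = 33.1 − 16.6 = 16.5 DD/day.
Total K = 251 + 209 = 460 DD.
Total duration = 460 / 16.5 = 27.879 ≈ 27.9 days.

27.9 days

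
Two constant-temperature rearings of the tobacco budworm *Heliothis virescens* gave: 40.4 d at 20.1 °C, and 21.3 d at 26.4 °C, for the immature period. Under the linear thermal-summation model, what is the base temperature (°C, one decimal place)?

Linear rate model ⇒ the product D·(T − T_b) is constant across temperatures.
40.4·(20.1 − T_b) = 21.3·(26.4 − T_b)
T_b = (40.4·20.1 − 21.3·26.4) / (40.4 − 21.3) = 249.72 / 19.1 = 13.074 °C ≈ 13.1 °C.

13.1 °C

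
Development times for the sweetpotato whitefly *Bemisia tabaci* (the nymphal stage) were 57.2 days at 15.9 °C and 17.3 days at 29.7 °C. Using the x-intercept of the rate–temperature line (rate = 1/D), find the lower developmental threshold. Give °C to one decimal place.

9.9 °C

Under the model K = D·(T − T_b), so D₁·(T₁ − T_b) = D₂·(T₂ − T_b).
57.2·(15.9 − T_b) = 17.3·(29.7 − T_b)
T_b = (57.2·15.9 − 17.3·29.7) / (57.2 − 17.3) = 395.67 / 39.9 = 9.917 °C ≈ 9.9 °C.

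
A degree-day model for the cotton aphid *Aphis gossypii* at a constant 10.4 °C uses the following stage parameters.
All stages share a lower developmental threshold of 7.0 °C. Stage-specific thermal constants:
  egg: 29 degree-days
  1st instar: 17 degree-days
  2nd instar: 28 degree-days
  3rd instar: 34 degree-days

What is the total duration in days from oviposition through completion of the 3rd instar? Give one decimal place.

31.8 days

Daily accumulation at 10.4 °C = 10.4 − 7.0 = 3.4 DD/day.
Total K = 29 + 17 + 28 + 34 = 108 DD.
Total duration = 108 / 3.4 = 31.765 ≈ 31.8 days.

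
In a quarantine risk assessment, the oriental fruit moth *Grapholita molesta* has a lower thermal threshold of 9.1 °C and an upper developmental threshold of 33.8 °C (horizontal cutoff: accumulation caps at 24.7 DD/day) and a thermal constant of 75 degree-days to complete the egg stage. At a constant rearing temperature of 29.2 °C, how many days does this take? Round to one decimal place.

3.7 days

Daily accumulation = 29.2 − 9.1 = 20.1 DD/day.
Duration = 75 / 20.1 = 3.731 ≈ 3.7 days.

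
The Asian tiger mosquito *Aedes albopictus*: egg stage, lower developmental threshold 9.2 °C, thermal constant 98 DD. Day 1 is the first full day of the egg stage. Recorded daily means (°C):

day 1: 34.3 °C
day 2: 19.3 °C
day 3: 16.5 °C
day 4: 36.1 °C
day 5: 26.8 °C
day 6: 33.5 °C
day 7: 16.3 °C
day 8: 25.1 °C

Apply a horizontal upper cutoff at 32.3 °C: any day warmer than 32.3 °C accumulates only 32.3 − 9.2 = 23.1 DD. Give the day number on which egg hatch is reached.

Daily DD above 9.2 °C (capped at 23.1): 23.1, 10.1, 7.3, 23.1, 17.6, 23.1, 7.1, 15.9.
Cumulative: 23.1, 33.2, 40.5, 63.6, 81.2, 104.3, 111.4, 127.3.
The total first reaches 98 DD on day 6.

day 6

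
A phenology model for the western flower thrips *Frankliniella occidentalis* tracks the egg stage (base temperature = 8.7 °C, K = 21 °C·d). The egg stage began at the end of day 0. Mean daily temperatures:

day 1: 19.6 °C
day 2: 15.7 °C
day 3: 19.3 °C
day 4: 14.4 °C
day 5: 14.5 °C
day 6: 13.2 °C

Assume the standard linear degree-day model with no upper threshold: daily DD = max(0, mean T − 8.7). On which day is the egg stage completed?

day 3

Daily DD above 8.7 °C: 10.9, 7.0, 10.6, 5.7, 5.8, 4.5.
Cumulative: 10.9, 17.9, 28.5, 34.2, 40.0, 44.5.
The total first reaches 21 DD on day 3.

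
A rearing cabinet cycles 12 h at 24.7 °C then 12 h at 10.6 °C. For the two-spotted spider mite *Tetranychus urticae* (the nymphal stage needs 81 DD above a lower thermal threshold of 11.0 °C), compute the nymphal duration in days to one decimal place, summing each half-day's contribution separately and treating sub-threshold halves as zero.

Day half: max(0, 24.7 − 11.0) × 0.5 = 13.7 × 0.5 = 6.85 DD.
Night half: max(0, 10.6 − 11.0) × 0.5 = 0.0 × 0.5 = 0.00 DD.
Per 24 h: 6.85 DD/day.
Duration = 81 / 6.85 = 11.825 ≈ 11.8 days.

11.8 days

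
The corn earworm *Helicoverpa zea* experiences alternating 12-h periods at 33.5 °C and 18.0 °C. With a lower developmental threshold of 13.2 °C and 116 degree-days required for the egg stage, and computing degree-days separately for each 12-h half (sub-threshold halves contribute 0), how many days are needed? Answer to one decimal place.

9.2 days

Day half: max(0, 33.5 − 13.2) × 0.5 = 20.3 × 0.5 = 10.15 DD.
Night half: max(0, 18.0 − 13.2) × 0.5 = 4.8 × 0.5 = 2.40 DD.
Per 24 h: 12.55 DD/day.
Duration = 116 / 12.55 = 9.243 ≈ 9.2 days.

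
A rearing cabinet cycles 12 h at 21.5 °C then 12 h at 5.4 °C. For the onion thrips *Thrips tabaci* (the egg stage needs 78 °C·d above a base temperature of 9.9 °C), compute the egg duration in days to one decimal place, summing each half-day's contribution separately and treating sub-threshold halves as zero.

13.4 days

Day half: max(0, 21.5 − 9.9) × 0.5 = 11.6 × 0.5 = 5.80 DD.
Night half: max(0, 5.4 − 9.9) × 0.5 = 0.0 × 0.5 = 0.00 DD.
Per 24 h: 5.80 DD/day.
Duration = 78 / 5.80 = 13.448 ≈ 13.4 days.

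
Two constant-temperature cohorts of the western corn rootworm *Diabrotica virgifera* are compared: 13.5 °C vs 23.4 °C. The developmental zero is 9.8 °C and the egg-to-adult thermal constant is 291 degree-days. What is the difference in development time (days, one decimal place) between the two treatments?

57.3 days

At 13.5 °C: 291 / (13.5 − 9.8) = 291 / 3.7 = 78.649 d.
At 23.4 °C: 291 / (23.4 − 9.8) = 291 / 13.6 = 21.397 d.
Difference = |78.649 − 21.397| = 57.252 ≈ 57.3 days.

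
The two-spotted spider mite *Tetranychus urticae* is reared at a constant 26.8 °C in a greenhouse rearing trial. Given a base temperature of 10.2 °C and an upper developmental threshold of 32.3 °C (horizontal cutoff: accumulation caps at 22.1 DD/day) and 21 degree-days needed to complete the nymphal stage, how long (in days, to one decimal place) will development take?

1.3 days

Daily accumulation = 26.8 − 10.2 = 16.6 DD/day.
Duration = 21 / 16.6 = 1.265 ≈ 1.3 days.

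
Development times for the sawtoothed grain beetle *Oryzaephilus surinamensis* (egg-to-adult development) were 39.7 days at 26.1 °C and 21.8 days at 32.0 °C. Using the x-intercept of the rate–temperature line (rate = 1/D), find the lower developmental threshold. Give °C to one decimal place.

18.9 °C

Under the model K = D·(T − T_b), so D₁·(T₁ − T_b) = D₂·(T₂ − T_b).
39.7·(26.1 − T_b) = 21.8·(32.0 − T_b)
T_b = (39.7·26.1 − 21.8·32.0) / (39.7 − 21.8) = 338.57 / 17.9 = 18.915 °C ≈ 18.9 °C.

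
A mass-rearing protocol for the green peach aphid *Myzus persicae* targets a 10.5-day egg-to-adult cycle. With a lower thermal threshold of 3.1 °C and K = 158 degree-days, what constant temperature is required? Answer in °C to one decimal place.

18.1 °C

Required daily accumulation = 158 / 10.5 = 15.048 DD/day.
T = T_base + 15.048 = 3.1 + 15.048 = 18.148 ≈ 18.1 °C.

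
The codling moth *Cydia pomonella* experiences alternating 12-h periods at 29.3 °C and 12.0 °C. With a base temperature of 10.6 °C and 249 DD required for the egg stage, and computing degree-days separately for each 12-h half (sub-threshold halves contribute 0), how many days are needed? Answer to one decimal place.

Day half: max(0, 29.3 − 10.6) × 0.5 = 18.7 × 0.5 = 9.35 DD.
Night half: max(0, 12.0 − 10.6) × 0.5 = 1.4 × 0.5 = 0.70 DD.
Per 24 h: 10.05 DD/day.
Duration = 249 / 10.05 = 24.776 ≈ 24.8 days.

24.8 days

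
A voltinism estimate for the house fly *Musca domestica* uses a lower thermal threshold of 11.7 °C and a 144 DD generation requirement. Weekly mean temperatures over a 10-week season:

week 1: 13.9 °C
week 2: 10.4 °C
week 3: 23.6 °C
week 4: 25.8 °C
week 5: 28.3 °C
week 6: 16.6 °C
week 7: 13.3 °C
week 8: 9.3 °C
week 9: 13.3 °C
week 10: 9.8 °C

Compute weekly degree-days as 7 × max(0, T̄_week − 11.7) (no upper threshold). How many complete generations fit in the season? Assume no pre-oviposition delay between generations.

2 generations

Weekly DD (7 × max(0, T̄ − 11.7)): 15.4, 0.0, 83.3, 98.7, 116.2, 34.3, 11.2, 0.0, 11.2, 0.0.
Season total = 370.3 DD.
Complete generations = ⌊370.3 / 144⌋ = 2.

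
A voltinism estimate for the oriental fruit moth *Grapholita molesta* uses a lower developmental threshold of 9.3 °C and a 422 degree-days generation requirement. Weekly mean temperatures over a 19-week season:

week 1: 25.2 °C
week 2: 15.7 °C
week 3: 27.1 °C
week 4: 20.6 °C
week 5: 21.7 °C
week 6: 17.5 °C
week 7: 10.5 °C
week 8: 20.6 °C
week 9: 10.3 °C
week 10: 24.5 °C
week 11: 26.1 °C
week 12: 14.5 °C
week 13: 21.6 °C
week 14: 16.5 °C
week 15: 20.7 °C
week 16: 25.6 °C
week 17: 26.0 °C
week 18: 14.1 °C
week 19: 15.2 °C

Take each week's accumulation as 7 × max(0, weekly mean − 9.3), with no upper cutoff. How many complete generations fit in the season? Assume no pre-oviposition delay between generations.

Weekly DD (7 × max(0, T̄ − 9.3)): 111.3, 44.8, 124.6, 79.1, 86.8, 57.4, 8.4, 79.1, 7.0, 106.4, 117.6, 36.4, 86.1, 50.4, 79.8, 114.1, 116.9, 33.6, 41.3.
Season total = 1381.1 DD.
Complete generations = ⌊1381.1 / 422⌋ = 3.

3 generations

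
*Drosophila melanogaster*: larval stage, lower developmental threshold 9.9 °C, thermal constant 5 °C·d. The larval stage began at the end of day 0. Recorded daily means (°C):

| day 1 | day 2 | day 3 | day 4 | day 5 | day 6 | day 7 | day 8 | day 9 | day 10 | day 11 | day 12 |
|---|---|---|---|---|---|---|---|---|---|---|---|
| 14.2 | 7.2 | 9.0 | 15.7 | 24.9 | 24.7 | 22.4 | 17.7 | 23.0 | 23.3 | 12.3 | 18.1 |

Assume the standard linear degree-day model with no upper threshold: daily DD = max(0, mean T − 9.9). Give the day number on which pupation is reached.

Daily DD above 9.9 °C: 4.3, 0.0, 0.0, 5.8, 15.0, 14.8, 12.5, 7.8, 13.1, 13.4, 2.4, 8.2.
Cumulative: 4.3, 4.3, 4.3, 10.1, 25.1, 39.9, 52.4, 60.2, 73.3, 86.7, 89.1, 97.3.
The total first reaches 5 DD on day 4.

day 4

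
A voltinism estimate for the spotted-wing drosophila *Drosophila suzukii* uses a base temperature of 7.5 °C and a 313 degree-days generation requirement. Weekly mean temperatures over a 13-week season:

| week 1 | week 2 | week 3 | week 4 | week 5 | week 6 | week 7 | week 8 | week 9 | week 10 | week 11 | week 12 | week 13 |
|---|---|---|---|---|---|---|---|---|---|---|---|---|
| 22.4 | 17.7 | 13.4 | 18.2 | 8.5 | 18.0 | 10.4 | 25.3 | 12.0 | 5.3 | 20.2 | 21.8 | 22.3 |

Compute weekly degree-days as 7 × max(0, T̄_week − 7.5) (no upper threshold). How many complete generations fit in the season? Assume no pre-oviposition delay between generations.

2 generations

Weekly DD (7 × max(0, T̄ − 7.5)): 104.3, 71.4, 41.3, 74.9, 7.0, 73.5, 20.3, 124.6, 31.5, 0.0, 88.9, 100.1, 103.6.
Season total = 841.4 DD.
Complete generations = ⌊841.4 / 313⌋ = 2.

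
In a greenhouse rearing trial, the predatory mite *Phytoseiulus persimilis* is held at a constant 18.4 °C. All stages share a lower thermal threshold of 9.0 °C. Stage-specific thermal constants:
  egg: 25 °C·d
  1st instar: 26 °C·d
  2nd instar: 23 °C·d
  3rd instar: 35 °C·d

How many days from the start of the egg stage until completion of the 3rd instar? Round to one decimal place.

11.6 days

Daily accumulation at 18.4 °C = 18.4 − 9.0 = 9.4 DD/day.
Total K = 25 + 26 + 23 + 35 = 109 DD.
Total duration = 109 / 9.4 = 11.596 ≈ 11.6 days.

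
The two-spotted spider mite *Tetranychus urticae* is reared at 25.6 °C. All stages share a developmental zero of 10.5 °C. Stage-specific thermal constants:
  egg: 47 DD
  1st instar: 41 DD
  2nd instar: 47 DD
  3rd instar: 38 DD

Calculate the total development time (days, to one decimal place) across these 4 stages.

Daily accumulation at 25.6 °C = 25.6 − 10.5 = 15.1 DD/day.
Total K = 47 + 41 + 47 + 38 = 173 DD.
Total duration = 173 / 15.1 = 11.457 ≈ 11.5 days.

11.5 days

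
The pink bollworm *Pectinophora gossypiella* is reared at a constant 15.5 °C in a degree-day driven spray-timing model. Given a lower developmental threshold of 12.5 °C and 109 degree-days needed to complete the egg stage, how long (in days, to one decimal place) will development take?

Daily accumulation = 15.5 − 12.5 = 3.0 DD/day.
Duration = 109 / 3.0 = 36.333 ≈ 36.3 days.

36.3 days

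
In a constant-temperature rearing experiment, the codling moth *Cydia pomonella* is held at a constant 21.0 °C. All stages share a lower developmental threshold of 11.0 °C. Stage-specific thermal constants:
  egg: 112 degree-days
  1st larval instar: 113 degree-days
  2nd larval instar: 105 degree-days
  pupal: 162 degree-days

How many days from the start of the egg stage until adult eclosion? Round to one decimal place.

Daily accumulation at 21.0 °C = 21.0 − 11.0 = 10.0 DD/day.
Total K = 112 + 113 + 105 + 162 = 492 DD.
Total duration = 492 / 10.0 = 49.200 ≈ 49.2 days.

49.2 days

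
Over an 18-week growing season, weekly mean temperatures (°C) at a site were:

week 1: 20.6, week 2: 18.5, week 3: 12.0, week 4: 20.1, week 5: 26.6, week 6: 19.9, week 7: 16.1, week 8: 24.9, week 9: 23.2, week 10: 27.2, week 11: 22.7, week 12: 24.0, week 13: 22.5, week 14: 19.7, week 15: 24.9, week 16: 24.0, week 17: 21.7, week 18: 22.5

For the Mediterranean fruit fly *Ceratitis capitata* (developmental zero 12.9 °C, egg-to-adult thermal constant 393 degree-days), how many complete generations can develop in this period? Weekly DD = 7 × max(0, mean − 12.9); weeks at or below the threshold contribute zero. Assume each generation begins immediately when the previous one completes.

Weekly DD (7 × max(0, T̄ − 12.9)): 53.9, 39.2, 0.0, 50.4, 95.9, 49.0, 22.4, 84.0, 72.1, 100.1, 68.6, 77.7, 67.2, 47.6, 84.0, 77.7, 61.6, 67.2.
Season total = 1118.6 DD.
Complete generations = ⌊1118.6 / 393⌋ = 2.

2 generations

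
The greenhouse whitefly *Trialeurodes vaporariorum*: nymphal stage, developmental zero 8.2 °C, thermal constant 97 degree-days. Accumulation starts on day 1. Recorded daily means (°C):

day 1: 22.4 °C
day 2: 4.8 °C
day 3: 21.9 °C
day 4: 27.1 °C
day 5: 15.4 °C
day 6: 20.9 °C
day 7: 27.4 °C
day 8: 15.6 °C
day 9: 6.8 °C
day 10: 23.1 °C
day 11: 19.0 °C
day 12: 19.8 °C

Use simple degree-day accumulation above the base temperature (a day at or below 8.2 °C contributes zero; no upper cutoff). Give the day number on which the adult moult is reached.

Daily DD above 8.2 °C: 14.2, 0.0, 13.7, 18.9, 7.2, 12.7, 19.2, 7.4, 0.0, 14.9, 10.8, 11.6.
Cumulative: 14.2, 14.2, 27.9, 46.8, 54.0, 66.7, 85.9, 93.3, 93.3, 108.2, 119.0, 130.6.
The total first reaches 97 DD on day 10.

day 10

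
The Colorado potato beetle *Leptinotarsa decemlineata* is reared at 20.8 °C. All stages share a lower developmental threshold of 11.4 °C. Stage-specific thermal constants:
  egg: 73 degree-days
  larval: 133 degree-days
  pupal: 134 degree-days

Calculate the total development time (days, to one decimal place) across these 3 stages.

Daily accumulation at 20.8 °C = 20.8 − 11.4 = 9.4 DD/day.
Total K = 73 + 133 + 134 = 340 DD.
Total duration = 340 / 9.4 = 36.170 ≈ 36.2 days.

36.2 days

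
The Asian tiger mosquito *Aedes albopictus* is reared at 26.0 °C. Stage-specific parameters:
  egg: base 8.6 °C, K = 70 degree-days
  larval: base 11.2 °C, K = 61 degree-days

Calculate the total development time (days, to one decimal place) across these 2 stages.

8.1 days

egg: 70 / (26.0 − 8.6) = 70 / 17.4 = 4.023 d.
larval: 61 / (26.0 − 11.2) = 61 / 14.8 = 4.122 d.
Sum = 8.145 ≈ 8.1 days.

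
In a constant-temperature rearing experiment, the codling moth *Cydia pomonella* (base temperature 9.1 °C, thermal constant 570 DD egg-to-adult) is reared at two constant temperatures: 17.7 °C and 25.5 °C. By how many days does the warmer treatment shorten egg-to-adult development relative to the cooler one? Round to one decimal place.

At 17.7 °C: 570 / (17.7 − 9.1) = 570 / 8.6 = 66.279 d.
At 25.5 °C: 570 / (25.5 − 9.1) = 570 / 16.4 = 34.756 d.
Difference = |66.279 − 34.756| = 31.523 ≈ 31.5 days.

31.5 days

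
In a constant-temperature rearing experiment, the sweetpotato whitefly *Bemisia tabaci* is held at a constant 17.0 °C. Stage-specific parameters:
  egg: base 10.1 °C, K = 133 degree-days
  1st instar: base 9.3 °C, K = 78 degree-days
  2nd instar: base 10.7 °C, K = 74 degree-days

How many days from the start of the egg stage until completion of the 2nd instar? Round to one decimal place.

egg: 133 / (17.0 − 10.1) = 133 / 6.9 = 19.275 d.
1st instar: 78 / (17.0 − 9.3) = 78 / 7.7 = 10.130 d.
2nd instar: 74 / (17.0 − 10.7) = 74 / 6.3 = 11.746 d.
Sum = 41.151 ≈ 41.2 days.

41.2 days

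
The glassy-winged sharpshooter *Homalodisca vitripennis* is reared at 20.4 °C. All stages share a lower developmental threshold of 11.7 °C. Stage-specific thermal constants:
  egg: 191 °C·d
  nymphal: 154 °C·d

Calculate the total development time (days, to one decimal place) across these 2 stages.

Daily accumulation at 20.4 °C = 20.4 − 11.7 = 8.7 DD/day.
Total K = 191 + 154 = 345 DD.
Total duration = 345 / 8.7 = 39.655 ≈ 39.7 days.

39.7 days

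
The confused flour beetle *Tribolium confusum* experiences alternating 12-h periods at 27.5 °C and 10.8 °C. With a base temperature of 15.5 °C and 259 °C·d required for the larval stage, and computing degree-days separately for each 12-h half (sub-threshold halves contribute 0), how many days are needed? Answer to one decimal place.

Day half: max(0, 27.5 − 15.5) × 0.5 = 12.0 × 0.5 = 6.00 DD.
Night half: max(0, 10.8 − 15.5) × 0.5 = 0.0 × 0.5 = 0.00 DD.
Per 24 h: 6.00 DD/day.
Duration = 259 / 6.00 = 43.167 ≈ 43.2 days.

43.2 days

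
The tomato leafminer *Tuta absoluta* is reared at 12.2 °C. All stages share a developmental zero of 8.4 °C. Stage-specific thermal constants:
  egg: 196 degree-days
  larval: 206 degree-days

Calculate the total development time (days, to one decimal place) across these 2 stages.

105.8 days

Daily accumulation at 12.2 °C = 12.2 − 8.4 = 3.8 DD/day.
Total K = 196 + 206 = 402 DD.
Total duration = 402 / 3.8 = 105.789 ≈ 105.8 days.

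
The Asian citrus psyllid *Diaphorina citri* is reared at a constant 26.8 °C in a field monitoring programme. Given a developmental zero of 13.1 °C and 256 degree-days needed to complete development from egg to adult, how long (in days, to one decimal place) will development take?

Daily accumulation = 26.8 − 13.1 = 13.7 DD/day.
Duration = 256 / 13.7 = 18.686 ≈ 18.7 days.

18.7 days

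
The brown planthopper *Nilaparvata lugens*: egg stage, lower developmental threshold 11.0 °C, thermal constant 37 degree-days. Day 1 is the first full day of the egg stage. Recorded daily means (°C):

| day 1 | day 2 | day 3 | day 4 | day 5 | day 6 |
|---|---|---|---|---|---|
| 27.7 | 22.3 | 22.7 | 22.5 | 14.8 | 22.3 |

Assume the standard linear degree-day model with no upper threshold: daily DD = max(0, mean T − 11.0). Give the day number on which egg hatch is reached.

Daily DD above 11.0 °C: 16.7, 11.3, 11.7, 11.5, 3.8, 11.3.
Cumulative: 16.7, 28.0, 39.7, 51.2, 55.0, 66.3.
The total first reaches 37 DD on day 3.

day 3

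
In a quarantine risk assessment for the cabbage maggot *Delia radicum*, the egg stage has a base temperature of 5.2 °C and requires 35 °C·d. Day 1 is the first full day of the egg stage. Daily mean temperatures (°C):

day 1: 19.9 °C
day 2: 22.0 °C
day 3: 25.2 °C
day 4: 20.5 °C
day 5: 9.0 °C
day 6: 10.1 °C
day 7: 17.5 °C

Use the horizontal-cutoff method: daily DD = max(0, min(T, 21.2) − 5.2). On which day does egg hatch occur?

day 3

Daily DD above 5.2 °C (capped at 16.0): 14.7, 16.0, 16.0, 15.3, 3.8, 4.9, 12.3.
Cumulative: 14.7, 30.7, 46.7, 62.0, 65.8, 70.7, 83.0.
The total first reaches 35 DD on day 3.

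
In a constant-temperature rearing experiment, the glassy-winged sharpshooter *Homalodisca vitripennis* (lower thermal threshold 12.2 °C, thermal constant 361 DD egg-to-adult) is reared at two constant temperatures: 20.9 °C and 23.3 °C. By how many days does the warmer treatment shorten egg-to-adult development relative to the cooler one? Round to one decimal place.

At 20.9 °C: 361 / (20.9 − 12.2) = 361 / 8.7 = 41.494 d.
At 23.3 °C: 361 / (23.3 − 12.2) = 361 / 11.1 = 32.523 d.
Difference = |41.494 − 32.523| = 8.972 ≈ 9.0 days.

9.0 days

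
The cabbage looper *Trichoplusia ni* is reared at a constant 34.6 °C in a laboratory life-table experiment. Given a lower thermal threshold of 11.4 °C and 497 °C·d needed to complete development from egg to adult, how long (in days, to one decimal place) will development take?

Daily accumulation = 34.6 − 11.4 = 23.2 DD/day.
Duration = 497 / 23.2 = 21.422 ≈ 21.4 days.

21.4 days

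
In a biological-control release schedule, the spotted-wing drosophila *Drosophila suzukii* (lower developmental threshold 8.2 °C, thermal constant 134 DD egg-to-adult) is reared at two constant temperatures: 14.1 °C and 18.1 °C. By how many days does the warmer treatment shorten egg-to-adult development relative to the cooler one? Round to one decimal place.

9.2 days

At 14.1 °C: 134 / (14.1 − 8.2) = 134 / 5.9 = 22.712 d.
At 18.1 °C: 134 / (18.1 − 8.2) = 134 / 9.9 = 13.535 d.
Difference = |22.712 − 13.535| = 9.177 ≈ 9.2 days.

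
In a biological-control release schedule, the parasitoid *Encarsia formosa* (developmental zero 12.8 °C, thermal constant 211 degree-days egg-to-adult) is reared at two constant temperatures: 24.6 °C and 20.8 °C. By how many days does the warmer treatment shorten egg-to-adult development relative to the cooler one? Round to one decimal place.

8.5 days

At 24.6 °C: 211 / (24.6 − 12.8) = 211 / 11.8 = 17.881 d.
At 20.8 °C: 211 / (20.8 − 12.8) = 211 / 8.0 = 26.375 d.
Difference = |17.881 − 26.375| = 8.494 ≈ 8.5 days.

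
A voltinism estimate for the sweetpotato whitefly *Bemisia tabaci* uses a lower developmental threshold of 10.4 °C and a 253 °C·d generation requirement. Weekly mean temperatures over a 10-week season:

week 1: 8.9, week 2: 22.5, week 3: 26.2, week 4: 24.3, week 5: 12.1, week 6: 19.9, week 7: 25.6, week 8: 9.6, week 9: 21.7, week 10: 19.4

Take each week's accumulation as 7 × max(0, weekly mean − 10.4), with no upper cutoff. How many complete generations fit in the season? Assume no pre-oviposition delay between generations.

2 generations

Weekly DD (7 × max(0, T̄ − 10.4)): 0.0, 84.7, 110.6, 97.3, 11.9, 66.5, 106.4, 0.0, 79.1, 63.0.
Season total = 619.5 DD.
Complete generations = ⌊619.5 / 253⌋ = 2.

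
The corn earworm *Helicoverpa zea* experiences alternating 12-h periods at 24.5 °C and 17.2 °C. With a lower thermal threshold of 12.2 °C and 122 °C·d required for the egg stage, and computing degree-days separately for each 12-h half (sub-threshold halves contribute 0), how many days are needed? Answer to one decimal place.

Day half: max(0, 24.5 − 12.2) × 0.5 = 12.3 × 0.5 = 6.15 DD.
Night half: max(0, 17.2 − 12.2) × 0.5 = 5.0 × 0.5 = 2.50 DD.
Per 24 h: 8.65 DD/day.
Duration = 122 / 8.65 = 14.104 ≈ 14.1 days.

14.1 days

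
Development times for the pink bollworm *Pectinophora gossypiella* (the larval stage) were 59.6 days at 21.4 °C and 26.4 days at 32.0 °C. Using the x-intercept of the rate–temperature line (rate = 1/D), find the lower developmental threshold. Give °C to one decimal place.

Equal thermal constants: D₁(T₁ − T_b) = D₂(T₂ − T_b).
59.6·(21.4 − T_b) = 26.4·(32.0 − T_b)
T_b = (59.6·21.4 − 26.4·32.0) / (59.6 − 26.4) = 430.64 / 33.2 = 12.971 °C ≈ 13.0 °C.

13.0 °C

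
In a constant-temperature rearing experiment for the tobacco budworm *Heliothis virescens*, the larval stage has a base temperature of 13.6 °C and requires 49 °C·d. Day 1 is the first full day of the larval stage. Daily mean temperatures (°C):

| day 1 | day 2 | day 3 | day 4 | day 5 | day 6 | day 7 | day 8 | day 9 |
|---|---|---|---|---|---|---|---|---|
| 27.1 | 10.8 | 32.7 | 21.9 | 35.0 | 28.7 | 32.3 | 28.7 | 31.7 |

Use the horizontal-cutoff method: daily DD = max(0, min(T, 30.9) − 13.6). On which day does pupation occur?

Daily DD above 13.6 °C (capped at 17.3): 13.5, 0.0, 17.3, 8.3, 17.3, 15.1, 17.3, 15.1, 17.3.
Cumulative: 13.5, 13.5, 30.8, 39.1, 56.4, 71.5, 88.8, 103.9, 121.2.
The total first reaches 49 DD on day 5.

day 5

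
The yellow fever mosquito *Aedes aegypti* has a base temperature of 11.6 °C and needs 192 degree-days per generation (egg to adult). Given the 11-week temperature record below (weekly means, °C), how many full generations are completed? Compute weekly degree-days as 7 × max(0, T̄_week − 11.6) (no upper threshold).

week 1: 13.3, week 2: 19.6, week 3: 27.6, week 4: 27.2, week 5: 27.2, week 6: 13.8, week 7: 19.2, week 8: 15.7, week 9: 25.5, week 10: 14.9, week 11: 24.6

Weekly DD (7 × max(0, T̄ − 11.6)): 11.9, 56.0, 112.0, 109.2, 109.2, 15.4, 53.2, 28.7, 97.3, 23.1, 91.0.
Season total = 707.0 DD.
Complete generations = ⌊707.0 / 192⌋ = 3.

3 generations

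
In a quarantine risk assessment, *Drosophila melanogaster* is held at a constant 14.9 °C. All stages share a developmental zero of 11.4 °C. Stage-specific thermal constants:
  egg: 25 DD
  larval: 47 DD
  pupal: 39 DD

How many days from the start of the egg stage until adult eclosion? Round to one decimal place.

31.7 days

Daily accumulation at 14.9 °C = 14.9 − 11.4 = 3.5 DD/day.
Total K = 25 + 47 + 39 = 111 DD.
Total duration = 111 / 3.5 = 31.714 ≈ 31.7 days.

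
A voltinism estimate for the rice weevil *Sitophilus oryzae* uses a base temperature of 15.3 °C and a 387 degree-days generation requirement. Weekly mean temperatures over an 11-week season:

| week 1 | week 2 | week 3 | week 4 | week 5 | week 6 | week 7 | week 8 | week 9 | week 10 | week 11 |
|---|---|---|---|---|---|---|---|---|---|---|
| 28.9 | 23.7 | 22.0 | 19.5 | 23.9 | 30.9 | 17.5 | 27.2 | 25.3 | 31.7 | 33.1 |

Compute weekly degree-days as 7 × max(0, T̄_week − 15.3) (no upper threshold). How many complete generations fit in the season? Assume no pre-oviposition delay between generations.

2 generations

Weekly DD (7 × max(0, T̄ − 15.3)): 95.2, 58.8, 46.9, 29.4, 60.2, 109.2, 15.4, 83.3, 70.0, 114.8, 124.6.
Season total = 807.8 DD.
Complete generations = ⌊807.8 / 387⌋ = 2.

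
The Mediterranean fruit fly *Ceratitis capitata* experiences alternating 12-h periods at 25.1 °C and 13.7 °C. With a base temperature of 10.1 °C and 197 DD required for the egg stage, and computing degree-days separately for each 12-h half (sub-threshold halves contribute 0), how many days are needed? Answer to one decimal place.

Day half: max(0, 25.1 − 10.1) × 0.5 = 15.0 × 0.5 = 7.50 DD.
Night half: max(0, 13.7 − 10.1) × 0.5 = 3.6 × 0.5 = 1.80 DD.
Per 24 h: 9.30 DD/day.
Duration = 197 / 9.30 = 21.183 ≈ 21.2 days.

21.2 days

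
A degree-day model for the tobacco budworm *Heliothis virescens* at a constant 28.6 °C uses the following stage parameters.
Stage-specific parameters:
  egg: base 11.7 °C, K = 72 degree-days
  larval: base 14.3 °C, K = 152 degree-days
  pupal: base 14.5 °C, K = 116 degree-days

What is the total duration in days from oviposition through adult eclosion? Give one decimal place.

egg: 72 / (28.6 − 11.7) = 72 / 16.9 = 4.260 d.
larval: 152 / (28.6 − 14.3) = 152 / 14.3 = 10.629 d.
pupal: 116 / (28.6 − 14.5) = 116 / 14.1 = 8.227 d.
Sum = 23.117 ≈ 23.1 days.

23.1 days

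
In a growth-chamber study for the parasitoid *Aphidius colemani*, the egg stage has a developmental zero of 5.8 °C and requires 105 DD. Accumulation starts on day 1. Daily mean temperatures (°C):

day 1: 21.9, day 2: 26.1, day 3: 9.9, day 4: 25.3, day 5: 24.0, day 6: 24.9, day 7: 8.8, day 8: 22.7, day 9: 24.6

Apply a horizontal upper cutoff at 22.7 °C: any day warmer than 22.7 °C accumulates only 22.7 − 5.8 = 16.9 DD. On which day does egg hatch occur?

day 8

Daily DD above 5.8 °C (capped at 16.9): 16.1, 16.9, 4.1, 16.9, 16.9, 16.9, 3.0, 16.9, 16.9.
Cumulative: 16.1, 33.0, 37.1, 54.0, 70.9, 87.8, 90.8, 107.7, 124.6.
The total first reaches 105 DD on day 8.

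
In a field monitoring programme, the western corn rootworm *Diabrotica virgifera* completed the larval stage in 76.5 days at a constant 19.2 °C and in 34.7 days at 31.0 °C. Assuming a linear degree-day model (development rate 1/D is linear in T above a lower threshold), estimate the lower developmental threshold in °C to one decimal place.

9.4 °C

Linear rate model ⇒ the product D·(T − T_b) is constant across temperatures.
76.5·(19.2 − T_b) = 34.7·(31.0 − T_b)
T_b = (76.5·19.2 − 34.7·31.0) / (76.5 − 34.7) = 393.10 / 41.8 = 9.404 °C ≈ 9.4 °C.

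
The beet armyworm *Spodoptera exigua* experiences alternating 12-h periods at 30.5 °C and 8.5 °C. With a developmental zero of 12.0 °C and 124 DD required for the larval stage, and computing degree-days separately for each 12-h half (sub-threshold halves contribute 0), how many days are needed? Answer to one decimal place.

Day half: max(0, 30.5 − 12.0) × 0.5 = 18.5 × 0.5 = 9.25 DD.
Night half: max(0, 8.5 − 12.0) × 0.5 = 0.0 × 0.5 = 0.00 DD.
Per 24 h: 9.25 DD/day.
Duration = 124 / 9.25 = 13.405 ≈ 13.4 days.

13.4 days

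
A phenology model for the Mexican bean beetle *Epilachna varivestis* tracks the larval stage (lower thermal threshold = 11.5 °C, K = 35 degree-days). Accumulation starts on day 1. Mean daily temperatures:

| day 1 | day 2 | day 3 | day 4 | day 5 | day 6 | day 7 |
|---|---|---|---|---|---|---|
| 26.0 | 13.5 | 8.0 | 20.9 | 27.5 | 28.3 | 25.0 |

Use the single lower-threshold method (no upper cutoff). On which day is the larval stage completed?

day 5

Daily DD above 11.5 °C: 14.5, 2.0, 0.0, 9.4, 16.0, 16.8, 13.5.
Cumulative: 14.5, 16.5, 16.5, 25.9, 41.9, 58.7, 72.2.
The total first reaches 35 DD on day 5.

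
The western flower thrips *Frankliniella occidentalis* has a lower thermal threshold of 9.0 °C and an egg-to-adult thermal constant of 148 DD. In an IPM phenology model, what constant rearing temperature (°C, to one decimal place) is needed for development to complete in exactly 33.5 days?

13.4 °C

Required daily accumulation = 148 / 33.5 = 4.418 DD/day.
T = T_base + 4.418 = 9.0 + 4.418 = 13.418 ≈ 13.4 °C.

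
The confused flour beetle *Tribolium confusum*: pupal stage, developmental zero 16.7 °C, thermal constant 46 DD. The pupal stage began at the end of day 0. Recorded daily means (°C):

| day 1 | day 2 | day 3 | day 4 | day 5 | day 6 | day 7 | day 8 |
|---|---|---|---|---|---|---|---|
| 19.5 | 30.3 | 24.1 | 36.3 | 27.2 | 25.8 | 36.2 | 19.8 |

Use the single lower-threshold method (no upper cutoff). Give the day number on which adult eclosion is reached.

Daily DD above 16.7 °C: 2.8, 13.6, 7.4, 19.6, 10.5, 9.1, 19.5, 3.1.
Cumulative: 2.8, 16.4, 23.8, 43.4, 53.9, 63.0, 82.5, 85.6.
The total first reaches 46 DD on day 5.

day 5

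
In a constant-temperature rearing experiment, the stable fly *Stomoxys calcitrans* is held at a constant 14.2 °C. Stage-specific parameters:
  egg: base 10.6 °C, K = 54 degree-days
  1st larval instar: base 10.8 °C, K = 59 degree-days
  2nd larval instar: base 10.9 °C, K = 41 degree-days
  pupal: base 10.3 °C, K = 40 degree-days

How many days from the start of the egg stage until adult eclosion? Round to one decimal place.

egg: 54 / (14.2 − 10.6) = 54 / 3.6 = 15.000 d.
1st larval instar: 59 / (14.2 − 10.8) = 59 / 3.4 = 17.353 d.
2nd larval instar: 41 / (14.2 − 10.9) = 41 / 3.3 = 12.424 d.
pupal: 40 / (14.2 − 10.3) = 40 / 3.9 = 10.256 d.
Sum = 55.034 ≈ 55.0 days.

55.0 days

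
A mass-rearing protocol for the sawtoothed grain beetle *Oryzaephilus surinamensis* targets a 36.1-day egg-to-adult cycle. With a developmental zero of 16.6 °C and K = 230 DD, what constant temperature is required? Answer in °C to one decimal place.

23.0 °C

Required daily accumulation = 230 / 36.1 = 6.371 DD/day.
T = T_base + 6.371 = 16.6 + 6.371 = 22.971 ≈ 23.0 °C.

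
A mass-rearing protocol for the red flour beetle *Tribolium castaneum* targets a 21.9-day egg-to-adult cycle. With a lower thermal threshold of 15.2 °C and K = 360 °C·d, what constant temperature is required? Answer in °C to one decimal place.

Required daily accumulation = 360 / 21.9 = 16.438 DD/day.
T = T_base + 16.438 = 15.2 + 16.438 = 31.638 ≈ 31.6 °C.

31.6 °C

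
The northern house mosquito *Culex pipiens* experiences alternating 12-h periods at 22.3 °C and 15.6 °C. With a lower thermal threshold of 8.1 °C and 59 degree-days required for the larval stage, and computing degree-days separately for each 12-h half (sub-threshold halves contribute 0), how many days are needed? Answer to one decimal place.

Day half: max(0, 22.3 − 8.1) × 0.5 = 14.2 × 0.5 = 7.10 DD.
Night half: max(0, 15.6 − 8.1) × 0.5 = 7.5 × 0.5 = 3.75 DD.
Per 24 h: 10.85 DD/day.
Duration = 59 / 10.85 = 5.438 ≈ 5.4 days.

5.4 days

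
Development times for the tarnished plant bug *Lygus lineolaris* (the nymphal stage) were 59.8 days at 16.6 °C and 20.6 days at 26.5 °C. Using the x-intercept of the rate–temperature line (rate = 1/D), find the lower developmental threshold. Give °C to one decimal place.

Under the model K = D·(T − T_b), so D₁·(T₁ − T_b) = D₂·(T₂ − T_b).
59.8·(16.6 − T_b) = 20.6·(26.5 − T_b)
T_b = (59.8·16.6 − 20.6·26.5) / (59.8 − 20.6) = 446.78 / 39.2 = 11.397 °C ≈ 11.4 °C.

11.4 °C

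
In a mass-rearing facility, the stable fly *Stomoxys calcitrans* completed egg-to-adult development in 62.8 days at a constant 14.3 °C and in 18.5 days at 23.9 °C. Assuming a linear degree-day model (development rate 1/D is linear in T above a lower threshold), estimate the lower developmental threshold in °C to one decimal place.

Equal thermal constants: D₁(T₁ − T_b) = D₂(T₂ − T_b).
62.8·(14.3 − T_b) = 18.5·(23.9 − T_b)
T_b = (62.8·14.3 − 18.5·23.9) / (62.8 − 18.5) = 455.89 / 44.3 = 10.291 °C ≈ 10.3 °C.

10.3 °C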